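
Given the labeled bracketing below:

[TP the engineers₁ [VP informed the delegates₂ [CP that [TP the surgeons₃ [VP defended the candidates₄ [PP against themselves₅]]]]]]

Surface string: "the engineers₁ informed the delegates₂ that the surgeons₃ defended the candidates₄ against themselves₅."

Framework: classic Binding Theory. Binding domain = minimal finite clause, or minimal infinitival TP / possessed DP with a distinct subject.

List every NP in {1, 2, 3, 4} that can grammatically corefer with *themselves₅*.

*themselves* is an anaphor, so Principle A applies: it must be bound in its binding domain.
Binding domain of *themselves₅*: the embedded TP, whose subject is the surgeons₃.
*the engineers₁* c-commands the anaphor but is outside its binding domain → cannot satisfy Principle A.
*the delegates₂* c-commands the anaphor but is outside its binding domain → cannot satisfy Principle A.
*the surgeons₃* c-commands the anaphor within its binding domain → licit binder.
*the candidates₄* c-commands the anaphor within its binding domain → licit binder.

{3, 4}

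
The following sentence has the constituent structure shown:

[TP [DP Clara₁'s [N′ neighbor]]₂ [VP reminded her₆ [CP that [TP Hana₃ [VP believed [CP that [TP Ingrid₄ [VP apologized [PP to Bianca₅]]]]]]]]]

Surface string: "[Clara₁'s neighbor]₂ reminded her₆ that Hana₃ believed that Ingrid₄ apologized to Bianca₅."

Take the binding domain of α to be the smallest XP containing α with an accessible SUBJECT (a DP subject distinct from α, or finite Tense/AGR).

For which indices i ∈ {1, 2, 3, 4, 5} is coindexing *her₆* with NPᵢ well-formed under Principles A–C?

*her* is a pronoun, so Principle B applies: it must be free in its binding domain.
Binding domain of *her₆*: the matrix TP, whose subject is [Clara₁'s neighbor]₂.
*Clara₁* and the pronoun do not c-command one another → neither Principle B nor Principle C is at stake; coindexation permitted.
*[Clara₁'s neighbor]₂* c-commands the pronoun within its binding domain → coindexation would violate Principle B.
*Hana₃*: the pronoun c-commands this R-expression → coindexation would violate Principle C on *Hana₃*.
*Ingrid₄*: the pronoun c-commands this R-expression → coindexation would violate Principle C on *Ingrid₄*.
*Bianca₅*: the pronoun c-commands this R-expression → coindexation would violate Principle C on *Bianca₅*.

{1}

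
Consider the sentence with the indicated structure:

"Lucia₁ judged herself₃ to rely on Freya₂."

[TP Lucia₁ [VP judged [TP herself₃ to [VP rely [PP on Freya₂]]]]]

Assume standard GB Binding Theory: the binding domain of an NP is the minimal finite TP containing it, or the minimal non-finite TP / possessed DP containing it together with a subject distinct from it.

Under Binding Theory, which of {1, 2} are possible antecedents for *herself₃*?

*herself* is an anaphor, so Principle A applies: it must be bound in its binding domain.
Binding domain of *herself₃*: the matrix TP, whose subject is Lucia₁.
*Lucia₁* c-commands the anaphor within its binding domain → licit binder.
*Freya₂* does not c-command the anaphor → cannot bind it.

{1}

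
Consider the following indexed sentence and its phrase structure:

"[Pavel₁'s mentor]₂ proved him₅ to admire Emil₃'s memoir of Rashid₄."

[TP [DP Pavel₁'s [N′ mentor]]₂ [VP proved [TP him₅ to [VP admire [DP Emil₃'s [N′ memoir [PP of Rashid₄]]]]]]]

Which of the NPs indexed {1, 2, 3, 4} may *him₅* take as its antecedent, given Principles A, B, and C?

*him* is a pronoun, so Principle B applies: it must be free in its binding domain.
Binding domain of *him₅*: the matrix TP, whose subject is [Pavel₁'s mentor]₂.
*Pavel₁* and the pronoun do not c-command one another → neither Principle B nor Principle C is at stake; coindexation permitted.
*[Pavel₁'s mentor]₂* c-commands the pronoun within its binding domain → coindexation would violate Principle B.
*Emil₃*: the pronoun c-commands this R-expression → coindexation would violate Principle C on *Emil₃*.
*Rashid₄*: the pronoun c-commands this R-expression → coindexation would violate Principle C on *Rashid₄*.

{1}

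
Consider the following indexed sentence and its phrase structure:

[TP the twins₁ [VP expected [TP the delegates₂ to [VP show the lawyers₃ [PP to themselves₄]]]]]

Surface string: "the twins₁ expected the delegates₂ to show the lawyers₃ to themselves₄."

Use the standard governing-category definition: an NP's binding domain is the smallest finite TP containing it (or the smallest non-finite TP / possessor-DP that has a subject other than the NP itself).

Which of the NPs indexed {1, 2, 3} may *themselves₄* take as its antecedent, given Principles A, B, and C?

{2, 3}

*themselves* is an anaphor, so Principle A applies: it must be bound in its binding domain.
Binding domain of *themselves₄*: the embedded TP, whose subject is the delegates₂.
*the twins₁* c-commands the anaphor but is outside its binding domain → cannot satisfy Principle A.
*the delegates₂* c-commands the anaphor within its binding domain → licit binder.
*the lawyers₃* c-commands the anaphor within its binding domain → licit binder.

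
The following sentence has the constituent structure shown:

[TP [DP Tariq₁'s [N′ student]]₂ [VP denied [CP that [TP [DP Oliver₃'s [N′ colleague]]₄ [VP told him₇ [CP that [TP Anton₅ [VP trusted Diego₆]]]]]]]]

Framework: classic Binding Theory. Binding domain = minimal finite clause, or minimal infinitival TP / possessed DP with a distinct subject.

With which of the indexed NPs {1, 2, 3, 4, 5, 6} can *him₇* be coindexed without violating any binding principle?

*him* is a pronoun, so Principle B applies: it must be free in its binding domain.
Binding domain of *him₇*: the embedded TP, whose subject is [Oliver₃'s colleague]₄.
*Tariq₁* and the pronoun do not c-command one another → neither Principle B nor Principle C is at stake; coindexation permitted.
*[Tariq₁'s student]₂* c-commands the pronoun but from outside its binding domain, and is not c-commanded by it → coindexation permitted.
*Oliver₃* and the pronoun do not c-command one another → neither Principle B nor Principle C is at stake; coindexation permitted.
*[Oliver₃'s colleague]₄* c-commands the pronoun within its binding domain → coindexation would violate Principle B.
*Anton₅*: the pronoun c-commands this R-expression → coindexation would violate Principle C on *Anton₅*.
*Diego₆*: the pronoun c-commands this R-expression → coindexation would violate Principle C on *Diego₆*.

{1, 2, 3}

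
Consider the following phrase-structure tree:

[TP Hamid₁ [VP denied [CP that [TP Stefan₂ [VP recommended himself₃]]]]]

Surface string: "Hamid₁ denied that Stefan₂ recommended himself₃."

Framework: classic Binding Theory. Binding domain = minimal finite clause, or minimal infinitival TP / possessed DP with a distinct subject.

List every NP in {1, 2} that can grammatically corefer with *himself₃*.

*himself* is an anaphor, so Principle A applies: it must be bound in its binding domain.
Binding domain of *himself₃*: the embedded TP, whose subject is Stefan₂.
*Hamid₁* c-commands the anaphor but is outside its binding domain → cannot satisfy Principle A.
*Stefan₂* c-commands the anaphor within its binding domain → licit binder.

{2}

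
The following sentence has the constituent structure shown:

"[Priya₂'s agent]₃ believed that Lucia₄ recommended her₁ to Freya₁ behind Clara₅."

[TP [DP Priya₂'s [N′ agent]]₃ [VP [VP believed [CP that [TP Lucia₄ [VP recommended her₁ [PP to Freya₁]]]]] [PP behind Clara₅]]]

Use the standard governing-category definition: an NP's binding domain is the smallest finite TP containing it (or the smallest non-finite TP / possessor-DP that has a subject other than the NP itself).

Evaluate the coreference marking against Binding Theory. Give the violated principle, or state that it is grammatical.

The two coindexed NPs are *her₁* and *Freya₁*.
*Freya₁* is an R-expression. Principle C requires it to be free everywhere.
*her₁* c-commands it and carries the same index.
The R-expression is bound → Principle C violation.

Principle C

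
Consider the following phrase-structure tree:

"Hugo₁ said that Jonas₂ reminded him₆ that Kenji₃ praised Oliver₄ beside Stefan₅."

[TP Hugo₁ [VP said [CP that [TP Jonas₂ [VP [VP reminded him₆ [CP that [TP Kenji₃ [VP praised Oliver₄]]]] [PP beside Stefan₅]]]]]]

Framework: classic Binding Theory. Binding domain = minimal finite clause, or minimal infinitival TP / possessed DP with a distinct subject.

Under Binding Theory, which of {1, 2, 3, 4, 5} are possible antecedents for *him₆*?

{1, 5}

*him* is a pronoun, so Principle B applies: it must be free in its binding domain.
Binding domain of *him₆*: the embedded TP, whose subject is Jonas₂.
*Hugo₁* c-commands the pronoun but from outside its binding domain, and is not c-commanded by it → coindexation permitted.
*Jonas₂* c-commands the pronoun within its binding domain → coindexation would violate Principle B.
*Kenji₃*: the pronoun c-commands this R-expression → coindexation would violate Principle C on *Kenji₃*.
*Oliver₄*: the pronoun c-commands this R-expression → coindexation would violate Principle C on *Oliver₄*.
*Stefan₅* and the pronoun do not c-command one another → neither Principle B nor Principle C is at stake; coindexation permitted.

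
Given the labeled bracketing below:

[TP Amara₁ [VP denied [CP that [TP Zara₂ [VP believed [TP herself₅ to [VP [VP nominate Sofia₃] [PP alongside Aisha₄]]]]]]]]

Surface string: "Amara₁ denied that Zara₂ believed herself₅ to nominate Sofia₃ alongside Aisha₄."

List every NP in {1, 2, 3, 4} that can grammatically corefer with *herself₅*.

*herself* is an anaphor, so Principle A applies: it must be bound in its binding domain.
Binding domain of *herself₅*: the embedded TP, whose subject is Zara₂.
*Amara₁* c-commands the anaphor but is outside its binding domain → cannot satisfy Principle A.
*Zara₂* c-commands the anaphor within its binding domain → licit binder.
*Sofia₃* does not c-command the anaphor → cannot bind it.
*Aisha₄* does not c-command the anaphor → cannot bind it.

{2}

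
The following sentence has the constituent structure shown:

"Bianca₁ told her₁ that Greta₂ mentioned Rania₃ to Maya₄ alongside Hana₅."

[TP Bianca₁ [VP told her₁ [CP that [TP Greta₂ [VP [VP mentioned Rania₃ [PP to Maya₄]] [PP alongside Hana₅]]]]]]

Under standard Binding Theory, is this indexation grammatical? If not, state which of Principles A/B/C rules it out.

Principle B

The two coindexed NPs are *Bianca₁* and *her₁*.
*her₁* is a pronoun. Its binding domain is the matrix TP, whose subject is Bianca₁.
*Bianca₁* c-commands it within that domain and carries the same index.
The pronoun is locally bound → Principle B violation.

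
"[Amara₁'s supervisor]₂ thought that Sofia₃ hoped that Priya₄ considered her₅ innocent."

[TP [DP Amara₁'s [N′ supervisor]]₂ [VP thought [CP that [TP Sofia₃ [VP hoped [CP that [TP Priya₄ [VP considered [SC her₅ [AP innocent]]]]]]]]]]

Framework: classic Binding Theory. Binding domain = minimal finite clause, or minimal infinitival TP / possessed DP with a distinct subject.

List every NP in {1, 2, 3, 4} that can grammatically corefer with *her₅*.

*her* is a pronoun, so Principle B applies: it must be free in its binding domain.
Binding domain of *her₅*: the embedded TP, whose subject is Priya₄.
*Amara₁* and the pronoun do not c-command one another → neither Principle B nor Principle C is at stake; coindexation permitted.
*[Amara₁'s supervisor]₂* c-commands the pronoun but from outside its binding domain, and is not c-commanded by it → coindexation permitted.
*Sofia₃* c-commands the pronoun but from outside its binding domain, and is not c-commanded by it → coindexation permitted.
*Priya₄* c-commands the pronoun within its binding domain → coindexation would violate Principle B.

{1, 2, 3}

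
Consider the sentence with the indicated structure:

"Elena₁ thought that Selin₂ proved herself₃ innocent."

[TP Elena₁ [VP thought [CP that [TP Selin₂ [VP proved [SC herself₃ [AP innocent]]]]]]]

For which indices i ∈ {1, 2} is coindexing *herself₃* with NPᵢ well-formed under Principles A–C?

*herself* is an anaphor, so Principle A applies: it must be bound in its binding domain.
Binding domain of *herself₃*: the embedded TP, whose subject is Selin₂.
*Elena₁* c-commands the anaphor but is outside its binding domain → cannot satisfy Principle A.
*Selin₂* c-commands the anaphor within its binding domain → licit binder.

{2}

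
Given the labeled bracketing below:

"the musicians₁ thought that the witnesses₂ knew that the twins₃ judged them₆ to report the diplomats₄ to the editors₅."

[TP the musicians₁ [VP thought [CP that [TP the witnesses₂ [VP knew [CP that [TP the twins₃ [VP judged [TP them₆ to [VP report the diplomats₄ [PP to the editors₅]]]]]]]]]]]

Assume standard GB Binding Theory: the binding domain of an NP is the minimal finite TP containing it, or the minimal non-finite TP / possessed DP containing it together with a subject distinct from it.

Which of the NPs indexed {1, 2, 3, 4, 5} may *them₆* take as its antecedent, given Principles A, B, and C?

*them* is a pronoun, so Principle B applies: it must be free in its binding domain.
Binding domain of *them₆*: the embedded TP, whose subject is the twins₃.
*the musicians₁* c-commands the pronoun but from outside its binding domain, and is not c-commanded by it → coindexation permitted.
*the witnesses₂* c-commands the pronoun but from outside its binding domain, and is not c-commanded by it → coindexation permitted.
*the twins₃* c-commands the pronoun within its binding domain → coindexation would violate Principle B.
*the diplomats₄*: the pronoun c-commands this R-expression → coindexation would violate Principle C on *the diplomats₄*.
*the editors₅*: the pronoun c-commands this R-expression → coindexation would violate Principle C on *the editors₅*.

{1, 2}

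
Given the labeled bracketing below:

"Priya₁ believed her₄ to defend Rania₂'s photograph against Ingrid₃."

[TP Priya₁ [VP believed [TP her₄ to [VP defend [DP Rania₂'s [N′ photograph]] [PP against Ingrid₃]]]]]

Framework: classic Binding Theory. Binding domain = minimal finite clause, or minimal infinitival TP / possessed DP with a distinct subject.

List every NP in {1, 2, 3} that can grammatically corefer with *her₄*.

none

*her* is a pronoun, so Principle B applies: it must be free in its binding domain.
Binding domain of *her₄*: the matrix TP, whose subject is Priya₁.
*Priya₁* c-commands the pronoun within its binding domain → coindexation would violate Principle B.
*Rania₂*: the pronoun c-commands this R-expression → coindexation would violate Principle C on *Rania₂*.
*Ingrid₃*: the pronoun c-commands this R-expression → coindexation would violate Principle C on *Ingrid₃*.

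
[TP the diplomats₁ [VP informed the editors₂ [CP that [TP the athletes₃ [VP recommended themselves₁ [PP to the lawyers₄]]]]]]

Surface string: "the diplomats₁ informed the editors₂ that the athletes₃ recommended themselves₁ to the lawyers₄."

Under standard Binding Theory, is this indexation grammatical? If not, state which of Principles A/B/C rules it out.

Principle A

The two coindexed NPs are *the diplomats₁* and *themselves₁*.
*themselves₁* is an anaphor. Principle A requires it to be bound within its binding domain — the embedded TP, whose subject is the athletes₃.
Within that domain it is c-commanded by *the athletes₃*, which does not share its index.
*the diplomats₁* does c-command the anaphor, but from outside its binding domain.
The anaphor is unbound in its domain → Principle A violation.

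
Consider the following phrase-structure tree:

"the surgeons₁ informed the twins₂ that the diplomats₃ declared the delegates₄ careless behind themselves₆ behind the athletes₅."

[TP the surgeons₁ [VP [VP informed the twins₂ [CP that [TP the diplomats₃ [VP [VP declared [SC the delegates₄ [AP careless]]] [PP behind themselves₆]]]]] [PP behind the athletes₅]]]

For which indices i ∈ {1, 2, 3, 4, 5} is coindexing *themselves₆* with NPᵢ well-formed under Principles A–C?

*themselves* is an anaphor, so Principle A applies: it must be bound in its binding domain.
Binding domain of *themselves₆*: the embedded TP, whose subject is the diplomats₃.
*the surgeons₁* c-commands the anaphor but is outside its binding domain → cannot satisfy Principle A.
*the twins₂* c-commands the anaphor but is outside its binding domain → cannot satisfy Principle A.
*the diplomats₃* c-commands the anaphor within its binding domain → licit binder.
*the delegates₄* does not c-command the anaphor → cannot bind it.
*the athletes₅* does not c-command the anaphor → cannot bind it.

{3}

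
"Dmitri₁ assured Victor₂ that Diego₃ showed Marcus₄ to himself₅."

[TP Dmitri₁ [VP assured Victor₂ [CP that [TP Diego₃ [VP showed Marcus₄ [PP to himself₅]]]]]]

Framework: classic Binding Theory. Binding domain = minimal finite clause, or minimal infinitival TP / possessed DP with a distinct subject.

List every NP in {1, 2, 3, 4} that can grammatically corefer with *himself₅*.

{3, 4}

*himself* is an anaphor, so Principle A applies: it must be bound in its binding domain.
Binding domain of *himself₅*: the embedded TP, whose subject is Diego₃.
*Dmitri₁* c-commands the anaphor but is outside its binding domain → cannot satisfy Principle A.
*Victor₂* c-commands the anaphor but is outside its binding domain → cannot satisfy Principle A.
*Diego₃* c-commands the anaphor within its binding domain → licit binder.
*Marcus₄* c-commands the anaphor within its binding domain → licit binder.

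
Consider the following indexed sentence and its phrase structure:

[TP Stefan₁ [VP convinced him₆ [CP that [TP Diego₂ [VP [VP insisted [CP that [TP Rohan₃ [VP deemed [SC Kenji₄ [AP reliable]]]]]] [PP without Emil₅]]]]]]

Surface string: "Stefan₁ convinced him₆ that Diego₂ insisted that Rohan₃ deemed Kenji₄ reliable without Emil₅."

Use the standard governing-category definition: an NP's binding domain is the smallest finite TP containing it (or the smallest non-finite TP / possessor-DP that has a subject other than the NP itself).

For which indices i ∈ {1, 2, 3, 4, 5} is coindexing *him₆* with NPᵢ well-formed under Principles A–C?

none

*him* is a pronoun, so Principle B applies: it must be free in its binding domain.
Binding domain of *him₆*: the matrix TP, whose subject is Stefan₁.
*Stefan₁* c-commands the pronoun within its binding domain → coindexation would violate Principle B.
*Diego₂*: the pronoun c-commands this R-expression → coindexation would violate Principle C on *Diego₂*.
*Rohan₃*: the pronoun c-commands this R-expression → coindexation would violate Principle C on *Rohan₃*.
*Kenji₄*: the pronoun c-commands this R-expression → coindexation would violate Principle C on *Kenji₄*.
*Emil₅*: the pronoun c-commands this R-expression → coindexation would violate Principle C on *Emil₅*.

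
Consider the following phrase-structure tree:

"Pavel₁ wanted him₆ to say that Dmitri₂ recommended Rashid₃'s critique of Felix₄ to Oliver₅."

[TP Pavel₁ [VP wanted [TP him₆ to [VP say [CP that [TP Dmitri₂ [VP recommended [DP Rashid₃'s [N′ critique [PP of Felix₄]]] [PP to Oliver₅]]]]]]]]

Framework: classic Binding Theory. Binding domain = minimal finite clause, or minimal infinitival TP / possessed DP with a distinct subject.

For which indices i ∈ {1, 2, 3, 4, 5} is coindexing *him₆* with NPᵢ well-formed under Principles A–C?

none

*him* is a pronoun, so Principle B applies: it must be free in its binding domain.
Binding domain of *him₆*: the matrix TP, whose subject is Pavel₁.
*Pavel₁* c-commands the pronoun within its binding domain → coindexation would violate Principle B.
*Dmitri₂*: the pronoun c-commands this R-expression → coindexation would violate Principle C on *Dmitri₂*.
*Rashid₃*: the pronoun c-commands this R-expression → coindexation would violate Principle C on *Rashid₃*.
*Felix₄*: the pronoun c-commands this R-expression → coindexation would violate Principle C on *Felix₄*.
*Oliver₅*: the pronoun c-commands this R-expression → coindexation would violate Principle C on *Oliver₅*.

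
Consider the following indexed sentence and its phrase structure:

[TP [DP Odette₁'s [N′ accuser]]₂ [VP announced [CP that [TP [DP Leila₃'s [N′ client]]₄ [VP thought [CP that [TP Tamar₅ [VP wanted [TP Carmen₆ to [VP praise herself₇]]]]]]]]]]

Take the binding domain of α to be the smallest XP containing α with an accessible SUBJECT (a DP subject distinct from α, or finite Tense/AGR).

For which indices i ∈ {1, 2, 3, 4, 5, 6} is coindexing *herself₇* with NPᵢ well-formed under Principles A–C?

*herself* is an anaphor, so Principle A applies: it must be bound in its binding domain.
Binding domain of *herself₇*: the embedded TP, whose subject is Carmen₆.
*Odette₁* does not c-command the anaphor → cannot bind it.
*[Odette₁'s accuser]₂* c-commands the anaphor but is outside its binding domain → cannot satisfy Principle A.
*Leila₃* does not c-command the anaphor → cannot bind it.
*[Leila₃'s client]₄* c-commands the anaphor but is outside its binding domain → cannot satisfy Principle A.
*Tamar₅* c-commands the anaphor but is outside its binding domain → cannot satisfy Principle A.
*Carmen₆* c-commands the anaphor within its binding domain → licit binder.

{6}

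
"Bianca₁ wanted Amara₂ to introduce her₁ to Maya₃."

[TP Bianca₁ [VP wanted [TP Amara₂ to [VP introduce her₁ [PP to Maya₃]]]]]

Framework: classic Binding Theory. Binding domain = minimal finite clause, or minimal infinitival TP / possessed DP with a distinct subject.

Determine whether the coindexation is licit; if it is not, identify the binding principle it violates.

The two coindexed NPs are *Bianca₁* and *her₁*.
*her₁* is a pronoun; its binding domain is the embedded TP, whose subject is Amara₂. Within that domain it is c-commanded only by *Amara₂*, which carries a different index — the pronoun is free locally, so Principle B holds.
*Bianca₁* is an R-expression; *her₁* does not c-command it, and no other NP shares its index, so Principle C is satisfied.
All principles are respected.

grammatical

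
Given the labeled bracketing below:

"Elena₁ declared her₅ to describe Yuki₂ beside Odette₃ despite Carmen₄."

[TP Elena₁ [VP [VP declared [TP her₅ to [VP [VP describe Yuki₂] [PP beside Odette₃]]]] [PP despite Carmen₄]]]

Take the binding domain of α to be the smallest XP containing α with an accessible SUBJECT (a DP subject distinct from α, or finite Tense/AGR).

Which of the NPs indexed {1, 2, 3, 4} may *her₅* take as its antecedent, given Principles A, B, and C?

{4}

*her* is a pronoun, so Principle B applies: it must be free in its binding domain.
Binding domain of *her₅*: the matrix TP, whose subject is Elena₁.
*Elena₁* c-commands the pronoun within its binding domain → coindexation would violate Principle B.
*Yuki₂*: the pronoun c-commands this R-expression → coindexation would violate Principle C on *Yuki₂*.
*Odette₃*: the pronoun c-commands this R-expression → coindexation would violate Principle C on *Odette₃*.
*Carmen₄* and the pronoun do not c-command one another → neither Principle B nor Principle C is at stake; coindexation permitted.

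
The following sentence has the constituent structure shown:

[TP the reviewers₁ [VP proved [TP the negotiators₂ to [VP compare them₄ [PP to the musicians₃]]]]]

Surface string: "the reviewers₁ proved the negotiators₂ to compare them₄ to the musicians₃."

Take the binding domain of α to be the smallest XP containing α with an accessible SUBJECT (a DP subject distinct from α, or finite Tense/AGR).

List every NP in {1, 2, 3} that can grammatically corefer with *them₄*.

*them* is a pronoun, so Principle B applies: it must be free in its binding domain.
Binding domain of *them₄*: the embedded TP, whose subject is the negotiators₂.
*the reviewers₁* c-commands the pronoun but from outside its binding domain, and is not c-commanded by it → coindexation permitted.
*the negotiators₂* c-commands the pronoun within its binding domain → coindexation would violate Principle B.
*the musicians₃*: the pronoun c-commands this R-expression → coindexation would violate Principle C on *the musicians₃*.

{1}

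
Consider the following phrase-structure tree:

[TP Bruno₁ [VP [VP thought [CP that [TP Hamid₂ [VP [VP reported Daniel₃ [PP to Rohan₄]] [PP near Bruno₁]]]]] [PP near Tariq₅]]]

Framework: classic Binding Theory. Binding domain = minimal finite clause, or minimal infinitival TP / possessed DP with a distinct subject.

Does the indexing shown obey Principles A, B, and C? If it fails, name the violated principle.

The two coindexed NPs are *Bruno₁* (the lower occurrence) and *Bruno₁* (the higher occurrence).
*Bruno₁* (the lower occurrence) is an R-expression. Principle C requires it to be free everywhere.
*Bruno₁* (the higher occurrence) c-commands it and carries the same index.
The R-expression is bound → Principle C violation.

Principle C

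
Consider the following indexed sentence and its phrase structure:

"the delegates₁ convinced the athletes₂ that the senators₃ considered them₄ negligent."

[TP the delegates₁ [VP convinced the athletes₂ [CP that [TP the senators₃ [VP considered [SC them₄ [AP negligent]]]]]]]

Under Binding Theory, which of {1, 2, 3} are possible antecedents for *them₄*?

{1, 2}

*them* is a pronoun, so Principle B applies: it must be free in its binding domain.
Binding domain of *them₄*: the embedded TP, whose subject is the senators₃.
*the delegates₁* c-commands the pronoun but from outside its binding domain, and is not c-commanded by it → coindexation permitted.
*the athletes₂* c-commands the pronoun but from outside its binding domain, and is not c-commanded by it → coindexation permitted.
*the senators₃* c-commands the pronoun within its binding domain → coindexation would violate Principle B.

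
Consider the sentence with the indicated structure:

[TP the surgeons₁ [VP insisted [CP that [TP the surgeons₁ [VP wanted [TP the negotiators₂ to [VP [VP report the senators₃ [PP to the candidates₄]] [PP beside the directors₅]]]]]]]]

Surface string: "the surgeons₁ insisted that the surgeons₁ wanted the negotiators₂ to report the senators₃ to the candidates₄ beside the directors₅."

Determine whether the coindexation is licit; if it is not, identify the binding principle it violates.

The two coindexed NPs are *the surgeons₁* (the higher occurrence) and *the surgeons₁* (the lower occurrence).
*the surgeons₁* (the lower occurrence) is an R-expression. Principle C requires it to be free everywhere.
*the surgeons₁* (the higher occurrence) c-commands it and carries the same index.
The R-expression is bound → Principle C violation.

Principle C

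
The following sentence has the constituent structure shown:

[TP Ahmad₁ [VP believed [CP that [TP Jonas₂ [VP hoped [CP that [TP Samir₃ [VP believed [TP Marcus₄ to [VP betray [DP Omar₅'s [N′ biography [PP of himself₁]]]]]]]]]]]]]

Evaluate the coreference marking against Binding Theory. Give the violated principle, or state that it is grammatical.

The two coindexed NPs are *Ahmad₁* and *himself₁*.
*himself₁* is an anaphor. Principle A requires it to be bound within its binding domain — the possessed DP, whose subject is Omar₅.
Within that domain it is c-commanded by *Omar₅*, which does not share its index.
*Ahmad₁* does c-command the anaphor, but from outside its binding domain.
The anaphor is unbound in its domain → Principle A violation.

Principle A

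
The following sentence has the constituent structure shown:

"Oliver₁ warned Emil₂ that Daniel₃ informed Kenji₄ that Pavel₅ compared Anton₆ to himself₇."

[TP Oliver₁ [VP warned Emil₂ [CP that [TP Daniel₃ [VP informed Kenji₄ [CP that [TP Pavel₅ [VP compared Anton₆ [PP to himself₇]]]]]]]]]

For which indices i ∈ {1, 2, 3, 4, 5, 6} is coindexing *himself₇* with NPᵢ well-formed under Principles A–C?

*himself* is an anaphor, so Principle A applies: it must be bound in its binding domain.
Binding domain of *himself₇*: the embedded TP, whose subject is Pavel₅.
*Oliver₁* c-commands the anaphor but is outside its binding domain → cannot satisfy Principle A.
*Emil₂* c-commands the anaphor but is outside its binding domain → cannot satisfy Principle A.
*Daniel₃* c-commands the anaphor but is outside its binding domain → cannot satisfy Principle A.
*Kenji₄* c-commands the anaphor but is outside its binding domain → cannot satisfy Principle A.
*Pavel₅* c-commands the anaphor within its binding domain → licit binder.
*Anton₆* c-commands the anaphor within its binding domain → licit binder.

{5, 6}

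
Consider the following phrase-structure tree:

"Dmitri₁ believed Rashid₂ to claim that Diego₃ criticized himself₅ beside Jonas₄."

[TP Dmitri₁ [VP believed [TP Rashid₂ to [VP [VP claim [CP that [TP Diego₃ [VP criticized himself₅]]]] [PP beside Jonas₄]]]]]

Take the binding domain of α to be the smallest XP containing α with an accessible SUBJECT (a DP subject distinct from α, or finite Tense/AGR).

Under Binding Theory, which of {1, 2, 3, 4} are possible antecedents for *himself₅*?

*himself* is an anaphor, so Principle A applies: it must be bound in its binding domain.
Binding domain of *himself₅*: the embedded TP, whose subject is Diego₃.
*Dmitri₁* c-commands the anaphor but is outside its binding domain → cannot satisfy Principle A.
*Rashid₂* c-commands the anaphor but is outside its binding domain → cannot satisfy Principle A.
*Diego₃* c-commands the anaphor within its binding domain → licit binder.
*Jonas₄* does not c-command the anaphor → cannot bind it.

{3}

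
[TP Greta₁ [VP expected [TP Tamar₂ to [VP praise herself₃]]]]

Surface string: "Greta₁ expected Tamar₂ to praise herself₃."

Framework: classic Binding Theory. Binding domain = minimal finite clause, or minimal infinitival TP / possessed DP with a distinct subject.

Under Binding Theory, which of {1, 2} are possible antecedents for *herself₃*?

*herself* is an anaphor, so Principle A applies: it must be bound in its binding domain.
Binding domain of *herself₃*: the embedded TP, whose subject is Tamar₂.
*Greta₁* c-commands the anaphor but is outside its binding domain → cannot satisfy Principle A.
*Tamar₂* c-commands the anaphor within its binding domain → licit binder.

{2}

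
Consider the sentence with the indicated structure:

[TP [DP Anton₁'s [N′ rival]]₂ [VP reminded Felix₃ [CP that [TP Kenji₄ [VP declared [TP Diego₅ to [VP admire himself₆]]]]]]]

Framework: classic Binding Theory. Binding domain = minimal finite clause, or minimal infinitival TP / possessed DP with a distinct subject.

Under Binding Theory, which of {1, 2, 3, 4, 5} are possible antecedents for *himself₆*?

*himself* is an anaphor, so Principle A applies: it must be bound in its binding domain.
Binding domain of *himself₆*: the embedded TP, whose subject is Diego₅.
*Anton₁* does not c-command the anaphor → cannot bind it.
*[Anton₁'s rival]₂* c-commands the anaphor but is outside its binding domain → cannot satisfy Principle A.
*Felix₃* c-commands the anaphor but is outside its binding domain → cannot satisfy Principle A.
*Kenji₄* c-commands the anaphor but is outside its binding domain → cannot satisfy Principle A.
*Diego₅* c-commands the anaphor within its binding domain → licit binder.

{5}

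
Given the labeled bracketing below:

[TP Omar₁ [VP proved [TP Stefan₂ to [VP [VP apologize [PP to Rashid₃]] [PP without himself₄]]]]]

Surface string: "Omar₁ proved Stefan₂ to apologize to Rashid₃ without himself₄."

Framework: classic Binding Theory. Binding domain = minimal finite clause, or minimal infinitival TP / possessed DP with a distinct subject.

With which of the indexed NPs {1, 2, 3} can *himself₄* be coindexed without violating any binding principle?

*himself* is an anaphor, so Principle A applies: it must be bound in its binding domain.
Binding domain of *himself₄*: the embedded TP, whose subject is Stefan₂.
*Omar₁* c-commands the anaphor but is outside its binding domain → cannot satisfy Principle A.
*Stefan₂* c-commands the anaphor within its binding domain → licit binder.
*Rashid₃* does not c-command the anaphor → cannot bind it.

{2}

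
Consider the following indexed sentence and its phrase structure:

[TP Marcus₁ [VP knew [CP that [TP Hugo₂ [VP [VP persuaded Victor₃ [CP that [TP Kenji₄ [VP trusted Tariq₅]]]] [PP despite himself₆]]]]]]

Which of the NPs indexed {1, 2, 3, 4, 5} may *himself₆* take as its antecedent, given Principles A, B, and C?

{2}

*himself* is an anaphor, so Principle A applies: it must be bound in its binding domain.
Binding domain of *himself₆*: the embedded TP, whose subject is Hugo₂.
*Marcus₁* c-commands the anaphor but is outside its binding domain → cannot satisfy Principle A.
*Hugo₂* c-commands the anaphor within its binding domain → licit binder.
*Victor₃* does not c-command the anaphor → cannot bind it.
*Kenji₄* does not c-command the anaphor → cannot bind it.
*Tariq₅* does not c-command the anaphor → cannot bind it.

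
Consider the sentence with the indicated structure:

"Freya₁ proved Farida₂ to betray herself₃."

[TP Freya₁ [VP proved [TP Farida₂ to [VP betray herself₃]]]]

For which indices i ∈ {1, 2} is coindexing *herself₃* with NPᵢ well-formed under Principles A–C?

{2}

*herself* is an anaphor, so Principle A applies: it must be bound in its binding domain.
Binding domain of *herself₃*: the embedded TP, whose subject is Farida₂.
*Freya₁* c-commands the anaphor but is outside its binding domain → cannot satisfy Principle A.
*Farida₂* c-commands the anaphor within its binding domain → licit binder.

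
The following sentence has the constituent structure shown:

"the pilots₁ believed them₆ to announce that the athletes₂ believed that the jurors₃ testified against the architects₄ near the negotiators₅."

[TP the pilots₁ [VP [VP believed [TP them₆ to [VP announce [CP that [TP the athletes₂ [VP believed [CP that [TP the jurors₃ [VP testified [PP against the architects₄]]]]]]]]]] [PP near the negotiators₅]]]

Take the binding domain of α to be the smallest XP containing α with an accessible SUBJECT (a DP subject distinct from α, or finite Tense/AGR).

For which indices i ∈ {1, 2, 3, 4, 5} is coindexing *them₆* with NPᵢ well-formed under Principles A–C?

{5}

*them* is a pronoun, so Principle B applies: it must be free in its binding domain.
Binding domain of *them₆*: the matrix TP, whose subject is the pilots₁.
*the pilots₁* c-commands the pronoun within its binding domain → coindexation would violate Principle B.
*the athletes₂*: the pronoun c-commands this R-expression → coindexation would violate Principle C on *the athletes₂*.
*the jurors₃*: the pronoun c-commands this R-expression → coindexation would violate Principle C on *the jurors₃*.
*the architects₄*: the pronoun c-commands this R-expression → coindexation would violate Principle C on *the architects₄*.
*the negotiators₅* and the pronoun do not c-command one another → neither Principle B nor Principle C is at stake; coindexation permitted.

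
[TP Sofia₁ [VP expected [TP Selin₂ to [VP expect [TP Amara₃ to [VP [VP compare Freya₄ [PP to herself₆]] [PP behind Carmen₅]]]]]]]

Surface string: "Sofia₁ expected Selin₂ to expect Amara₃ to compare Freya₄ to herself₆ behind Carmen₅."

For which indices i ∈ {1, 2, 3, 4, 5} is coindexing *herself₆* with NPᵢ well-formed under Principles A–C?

*herself* is an anaphor, so Principle A applies: it must be bound in its binding domain.
Binding domain of *herself₆*: the embedded TP, whose subject is Amara₃.
*Sofia₁* c-commands the anaphor but is outside its binding domain → cannot satisfy Principle A.
*Selin₂* c-commands the anaphor but is outside its binding domain → cannot satisfy Principle A.
*Amara₃* c-commands the anaphor within its binding domain → licit binder.
*Freya₄* c-commands the anaphor within its binding domain → licit binder.
*Carmen₅* does not c-command the anaphor → cannot bind it.

{3, 4}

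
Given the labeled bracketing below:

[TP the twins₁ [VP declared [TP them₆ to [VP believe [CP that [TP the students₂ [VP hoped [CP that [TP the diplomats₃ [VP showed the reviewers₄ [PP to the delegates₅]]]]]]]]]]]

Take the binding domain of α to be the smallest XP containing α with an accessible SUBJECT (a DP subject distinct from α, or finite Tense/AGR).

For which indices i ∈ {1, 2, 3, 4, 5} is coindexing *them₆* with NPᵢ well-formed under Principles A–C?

*them* is a pronoun, so Principle B applies: it must be free in its binding domain.
Binding domain of *them₆*: the matrix TP, whose subject is the twins₁.
*the twins₁* c-commands the pronoun within its binding domain → coindexation would violate Principle B.
*the students₂*: the pronoun c-commands this R-expression → coindexation would violate Principle C on *the students₂*.
*the diplomats₃*: the pronoun c-commands this R-expression → coindexation would violate Principle C on *the diplomats₃*.
*the reviewers₄*: the pronoun c-commands this R-expression → coindexation would violate Principle C on *the reviewers₄*.
*the delegates₅*: the pronoun c-commands this R-expression → coindexation would violate Principle C on *the delegates₅*.

none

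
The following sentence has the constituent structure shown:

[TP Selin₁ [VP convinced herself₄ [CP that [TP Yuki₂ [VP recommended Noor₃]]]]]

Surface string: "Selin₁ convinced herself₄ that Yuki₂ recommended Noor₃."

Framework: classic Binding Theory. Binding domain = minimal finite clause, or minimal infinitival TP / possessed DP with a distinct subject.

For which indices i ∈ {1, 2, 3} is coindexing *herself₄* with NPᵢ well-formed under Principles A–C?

*herself* is an anaphor, so Principle A applies: it must be bound in its binding domain.
Binding domain of *herself₄*: the matrix TP, whose subject is Selin₁.
*Selin₁* c-commands the anaphor within its binding domain → licit binder.
*Yuki₂* does not c-command the anaphor → cannot bind it.
*Noor₃* does not c-command the anaphor → cannot bind it.

{1}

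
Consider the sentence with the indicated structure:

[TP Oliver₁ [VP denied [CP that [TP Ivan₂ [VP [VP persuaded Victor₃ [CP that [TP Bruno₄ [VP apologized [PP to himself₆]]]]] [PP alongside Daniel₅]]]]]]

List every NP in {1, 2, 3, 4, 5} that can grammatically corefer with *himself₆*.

{4}

*himself* is an anaphor, so Principle A applies: it must be bound in its binding domain.
Binding domain of *himself₆*: the embedded TP, whose subject is Bruno₄.
*Oliver₁* c-commands the anaphor but is outside its binding domain → cannot satisfy Principle A.
*Ivan₂* c-commands the anaphor but is outside its binding domain → cannot satisfy Principle A.
*Victor₃* c-commands the anaphor but is outside its binding domain → cannot satisfy Principle A.
*Bruno₄* c-commands the anaphor within its binding domain → licit binder.
*Daniel₅* does not c-command the anaphor → cannot bind it.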